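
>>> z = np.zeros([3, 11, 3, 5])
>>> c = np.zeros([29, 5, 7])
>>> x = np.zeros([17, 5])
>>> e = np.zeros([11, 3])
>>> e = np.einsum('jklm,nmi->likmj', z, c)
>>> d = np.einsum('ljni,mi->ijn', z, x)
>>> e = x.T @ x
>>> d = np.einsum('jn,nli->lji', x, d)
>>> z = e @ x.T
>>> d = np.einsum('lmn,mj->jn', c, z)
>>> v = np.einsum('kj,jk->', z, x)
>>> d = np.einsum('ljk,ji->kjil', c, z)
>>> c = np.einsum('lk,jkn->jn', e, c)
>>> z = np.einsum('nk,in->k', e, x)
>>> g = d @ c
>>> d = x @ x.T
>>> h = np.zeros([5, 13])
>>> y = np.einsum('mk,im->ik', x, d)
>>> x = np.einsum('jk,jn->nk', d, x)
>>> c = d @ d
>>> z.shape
(5,)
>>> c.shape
(17, 17)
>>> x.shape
(5, 17)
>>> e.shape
(5, 5)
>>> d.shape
(17, 17)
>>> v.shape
()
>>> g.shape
(7, 5, 17, 7)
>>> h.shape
(5, 13)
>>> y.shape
(17, 5)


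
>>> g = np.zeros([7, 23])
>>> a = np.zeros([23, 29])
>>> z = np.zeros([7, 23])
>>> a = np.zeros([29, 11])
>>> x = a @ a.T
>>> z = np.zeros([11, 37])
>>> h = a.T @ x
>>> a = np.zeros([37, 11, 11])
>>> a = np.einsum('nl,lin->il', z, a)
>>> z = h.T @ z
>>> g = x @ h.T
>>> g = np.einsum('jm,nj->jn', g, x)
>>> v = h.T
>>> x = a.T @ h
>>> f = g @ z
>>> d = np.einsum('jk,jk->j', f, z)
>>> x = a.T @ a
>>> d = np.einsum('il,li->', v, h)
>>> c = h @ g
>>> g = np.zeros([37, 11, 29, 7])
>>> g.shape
(37, 11, 29, 7)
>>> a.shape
(11, 37)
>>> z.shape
(29, 37)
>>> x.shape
(37, 37)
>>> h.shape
(11, 29)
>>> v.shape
(29, 11)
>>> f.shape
(29, 37)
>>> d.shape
()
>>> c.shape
(11, 29)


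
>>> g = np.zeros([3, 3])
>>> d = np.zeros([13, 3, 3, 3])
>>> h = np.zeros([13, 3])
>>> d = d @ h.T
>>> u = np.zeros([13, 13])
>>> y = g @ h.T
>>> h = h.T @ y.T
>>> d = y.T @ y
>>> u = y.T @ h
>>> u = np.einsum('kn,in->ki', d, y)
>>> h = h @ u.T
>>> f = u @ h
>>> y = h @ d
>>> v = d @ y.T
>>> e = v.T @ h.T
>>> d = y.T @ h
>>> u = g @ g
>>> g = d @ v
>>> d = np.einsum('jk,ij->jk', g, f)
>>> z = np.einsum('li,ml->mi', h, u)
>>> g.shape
(13, 3)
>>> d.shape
(13, 3)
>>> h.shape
(3, 13)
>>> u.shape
(3, 3)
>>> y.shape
(3, 13)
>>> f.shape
(13, 13)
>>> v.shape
(13, 3)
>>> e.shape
(3, 3)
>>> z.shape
(3, 13)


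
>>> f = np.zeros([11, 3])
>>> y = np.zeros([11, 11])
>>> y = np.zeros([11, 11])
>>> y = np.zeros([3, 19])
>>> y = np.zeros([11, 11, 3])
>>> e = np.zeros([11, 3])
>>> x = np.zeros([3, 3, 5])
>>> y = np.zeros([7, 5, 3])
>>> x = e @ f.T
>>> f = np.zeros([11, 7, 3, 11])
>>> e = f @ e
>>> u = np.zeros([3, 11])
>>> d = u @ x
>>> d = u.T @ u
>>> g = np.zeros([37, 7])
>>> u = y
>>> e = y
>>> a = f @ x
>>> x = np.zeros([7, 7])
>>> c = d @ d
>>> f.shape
(11, 7, 3, 11)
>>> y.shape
(7, 5, 3)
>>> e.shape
(7, 5, 3)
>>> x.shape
(7, 7)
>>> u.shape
(7, 5, 3)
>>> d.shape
(11, 11)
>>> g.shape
(37, 7)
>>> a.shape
(11, 7, 3, 11)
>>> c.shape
(11, 11)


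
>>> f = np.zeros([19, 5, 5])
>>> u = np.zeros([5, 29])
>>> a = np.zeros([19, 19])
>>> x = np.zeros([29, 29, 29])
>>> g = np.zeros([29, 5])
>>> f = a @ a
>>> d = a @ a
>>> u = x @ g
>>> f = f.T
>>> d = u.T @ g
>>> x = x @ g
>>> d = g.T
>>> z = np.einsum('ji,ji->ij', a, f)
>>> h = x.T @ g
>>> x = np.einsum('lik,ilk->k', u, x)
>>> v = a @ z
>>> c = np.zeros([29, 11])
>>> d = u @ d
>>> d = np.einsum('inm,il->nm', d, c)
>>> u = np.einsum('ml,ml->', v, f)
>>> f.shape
(19, 19)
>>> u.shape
()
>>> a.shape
(19, 19)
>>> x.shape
(5,)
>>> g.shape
(29, 5)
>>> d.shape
(29, 29)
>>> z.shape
(19, 19)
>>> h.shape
(5, 29, 5)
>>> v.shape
(19, 19)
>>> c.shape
(29, 11)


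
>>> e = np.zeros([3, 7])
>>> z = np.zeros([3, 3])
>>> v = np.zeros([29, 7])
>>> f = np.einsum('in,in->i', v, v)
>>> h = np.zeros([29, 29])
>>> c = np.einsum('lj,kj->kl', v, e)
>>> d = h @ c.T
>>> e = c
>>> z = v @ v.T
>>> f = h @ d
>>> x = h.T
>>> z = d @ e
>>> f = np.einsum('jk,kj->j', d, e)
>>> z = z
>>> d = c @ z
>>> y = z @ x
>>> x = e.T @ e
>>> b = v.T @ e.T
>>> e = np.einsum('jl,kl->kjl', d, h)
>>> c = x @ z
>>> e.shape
(29, 3, 29)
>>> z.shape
(29, 29)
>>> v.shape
(29, 7)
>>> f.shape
(29,)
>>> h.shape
(29, 29)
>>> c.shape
(29, 29)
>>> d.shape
(3, 29)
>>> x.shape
(29, 29)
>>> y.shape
(29, 29)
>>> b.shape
(7, 3)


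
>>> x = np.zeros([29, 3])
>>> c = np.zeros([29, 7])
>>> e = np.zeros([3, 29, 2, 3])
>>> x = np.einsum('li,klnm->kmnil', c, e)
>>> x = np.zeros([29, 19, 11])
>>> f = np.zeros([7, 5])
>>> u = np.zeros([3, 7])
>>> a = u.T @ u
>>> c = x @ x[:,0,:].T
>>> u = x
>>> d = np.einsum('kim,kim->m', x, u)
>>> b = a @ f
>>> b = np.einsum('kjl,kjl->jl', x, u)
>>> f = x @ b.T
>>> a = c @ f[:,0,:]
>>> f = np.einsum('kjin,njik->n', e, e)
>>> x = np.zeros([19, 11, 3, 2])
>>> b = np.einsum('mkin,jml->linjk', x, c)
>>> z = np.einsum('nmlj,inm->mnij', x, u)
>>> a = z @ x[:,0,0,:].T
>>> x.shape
(19, 11, 3, 2)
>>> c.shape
(29, 19, 29)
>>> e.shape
(3, 29, 2, 3)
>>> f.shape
(3,)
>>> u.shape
(29, 19, 11)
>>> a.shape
(11, 19, 29, 19)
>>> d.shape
(11,)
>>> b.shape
(29, 3, 2, 29, 11)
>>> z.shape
(11, 19, 29, 2)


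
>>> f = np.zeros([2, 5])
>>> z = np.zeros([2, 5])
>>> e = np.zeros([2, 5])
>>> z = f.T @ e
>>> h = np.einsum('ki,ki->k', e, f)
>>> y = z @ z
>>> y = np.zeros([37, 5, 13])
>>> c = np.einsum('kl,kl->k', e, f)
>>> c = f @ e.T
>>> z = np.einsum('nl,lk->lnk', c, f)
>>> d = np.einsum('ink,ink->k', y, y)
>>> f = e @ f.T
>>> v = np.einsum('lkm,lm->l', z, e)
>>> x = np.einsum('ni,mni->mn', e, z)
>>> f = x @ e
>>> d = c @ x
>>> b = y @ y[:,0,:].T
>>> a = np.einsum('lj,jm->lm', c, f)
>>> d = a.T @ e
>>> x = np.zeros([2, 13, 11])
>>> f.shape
(2, 5)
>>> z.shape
(2, 2, 5)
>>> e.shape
(2, 5)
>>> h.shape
(2,)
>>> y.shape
(37, 5, 13)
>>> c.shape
(2, 2)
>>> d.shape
(5, 5)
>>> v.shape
(2,)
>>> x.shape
(2, 13, 11)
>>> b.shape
(37, 5, 37)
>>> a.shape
(2, 5)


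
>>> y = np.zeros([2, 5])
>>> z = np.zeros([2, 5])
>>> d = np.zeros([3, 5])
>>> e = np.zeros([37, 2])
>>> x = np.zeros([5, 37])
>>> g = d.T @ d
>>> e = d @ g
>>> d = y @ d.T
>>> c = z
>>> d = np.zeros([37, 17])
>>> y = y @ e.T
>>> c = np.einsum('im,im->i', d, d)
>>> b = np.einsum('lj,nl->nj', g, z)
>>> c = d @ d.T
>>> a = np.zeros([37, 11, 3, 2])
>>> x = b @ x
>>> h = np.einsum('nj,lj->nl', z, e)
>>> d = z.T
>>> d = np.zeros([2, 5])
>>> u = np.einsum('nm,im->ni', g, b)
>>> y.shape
(2, 3)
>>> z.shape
(2, 5)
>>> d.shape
(2, 5)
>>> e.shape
(3, 5)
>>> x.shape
(2, 37)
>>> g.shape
(5, 5)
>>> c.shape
(37, 37)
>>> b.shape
(2, 5)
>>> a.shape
(37, 11, 3, 2)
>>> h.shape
(2, 3)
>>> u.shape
(5, 2)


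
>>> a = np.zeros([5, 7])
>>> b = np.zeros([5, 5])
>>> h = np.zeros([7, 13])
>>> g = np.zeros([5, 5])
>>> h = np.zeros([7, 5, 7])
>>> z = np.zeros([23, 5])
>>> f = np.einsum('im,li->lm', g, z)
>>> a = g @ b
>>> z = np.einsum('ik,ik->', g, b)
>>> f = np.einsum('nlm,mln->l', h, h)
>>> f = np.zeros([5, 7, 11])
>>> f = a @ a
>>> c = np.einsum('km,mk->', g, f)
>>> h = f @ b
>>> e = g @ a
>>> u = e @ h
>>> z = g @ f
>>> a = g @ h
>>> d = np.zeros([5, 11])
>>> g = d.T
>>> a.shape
(5, 5)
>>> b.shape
(5, 5)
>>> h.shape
(5, 5)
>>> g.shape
(11, 5)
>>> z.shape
(5, 5)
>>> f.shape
(5, 5)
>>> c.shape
()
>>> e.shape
(5, 5)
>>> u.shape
(5, 5)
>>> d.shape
(5, 11)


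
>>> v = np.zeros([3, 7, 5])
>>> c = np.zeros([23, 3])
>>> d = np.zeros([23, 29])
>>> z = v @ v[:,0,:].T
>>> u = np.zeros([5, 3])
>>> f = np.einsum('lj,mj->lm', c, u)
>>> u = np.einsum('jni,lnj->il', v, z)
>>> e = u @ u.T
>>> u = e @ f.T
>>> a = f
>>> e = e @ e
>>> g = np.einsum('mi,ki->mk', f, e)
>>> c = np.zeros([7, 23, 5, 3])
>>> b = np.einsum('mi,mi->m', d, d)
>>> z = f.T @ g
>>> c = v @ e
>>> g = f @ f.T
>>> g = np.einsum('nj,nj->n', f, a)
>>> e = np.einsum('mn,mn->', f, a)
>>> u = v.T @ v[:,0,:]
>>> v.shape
(3, 7, 5)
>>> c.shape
(3, 7, 5)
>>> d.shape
(23, 29)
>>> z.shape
(5, 5)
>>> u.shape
(5, 7, 5)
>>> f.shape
(23, 5)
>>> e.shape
()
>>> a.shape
(23, 5)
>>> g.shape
(23,)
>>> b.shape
(23,)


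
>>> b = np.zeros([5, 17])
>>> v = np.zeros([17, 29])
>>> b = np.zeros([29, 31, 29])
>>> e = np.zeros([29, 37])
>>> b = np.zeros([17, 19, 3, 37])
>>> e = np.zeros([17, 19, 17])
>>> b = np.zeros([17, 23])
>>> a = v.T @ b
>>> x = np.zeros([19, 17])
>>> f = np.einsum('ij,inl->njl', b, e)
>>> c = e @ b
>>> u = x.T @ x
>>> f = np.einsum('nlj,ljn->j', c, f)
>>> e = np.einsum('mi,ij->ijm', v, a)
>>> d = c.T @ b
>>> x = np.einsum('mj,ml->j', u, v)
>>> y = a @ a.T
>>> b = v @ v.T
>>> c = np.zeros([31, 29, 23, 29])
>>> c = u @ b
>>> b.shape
(17, 17)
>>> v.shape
(17, 29)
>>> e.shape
(29, 23, 17)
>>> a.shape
(29, 23)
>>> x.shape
(17,)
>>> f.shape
(23,)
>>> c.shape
(17, 17)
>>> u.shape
(17, 17)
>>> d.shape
(23, 19, 23)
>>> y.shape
(29, 29)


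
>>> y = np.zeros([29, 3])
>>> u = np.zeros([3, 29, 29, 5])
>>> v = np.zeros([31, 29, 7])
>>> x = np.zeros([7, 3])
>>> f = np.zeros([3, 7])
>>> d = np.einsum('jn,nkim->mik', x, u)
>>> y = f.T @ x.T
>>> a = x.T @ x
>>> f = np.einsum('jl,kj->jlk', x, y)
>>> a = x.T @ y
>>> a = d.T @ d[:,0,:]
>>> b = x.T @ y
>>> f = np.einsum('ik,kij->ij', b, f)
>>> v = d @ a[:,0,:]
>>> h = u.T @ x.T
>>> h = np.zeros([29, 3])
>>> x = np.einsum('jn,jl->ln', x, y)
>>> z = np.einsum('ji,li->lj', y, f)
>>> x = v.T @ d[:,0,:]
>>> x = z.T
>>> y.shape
(7, 7)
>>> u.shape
(3, 29, 29, 5)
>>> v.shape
(5, 29, 29)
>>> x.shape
(7, 3)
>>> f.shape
(3, 7)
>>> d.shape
(5, 29, 29)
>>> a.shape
(29, 29, 29)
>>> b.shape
(3, 7)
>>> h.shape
(29, 3)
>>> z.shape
(3, 7)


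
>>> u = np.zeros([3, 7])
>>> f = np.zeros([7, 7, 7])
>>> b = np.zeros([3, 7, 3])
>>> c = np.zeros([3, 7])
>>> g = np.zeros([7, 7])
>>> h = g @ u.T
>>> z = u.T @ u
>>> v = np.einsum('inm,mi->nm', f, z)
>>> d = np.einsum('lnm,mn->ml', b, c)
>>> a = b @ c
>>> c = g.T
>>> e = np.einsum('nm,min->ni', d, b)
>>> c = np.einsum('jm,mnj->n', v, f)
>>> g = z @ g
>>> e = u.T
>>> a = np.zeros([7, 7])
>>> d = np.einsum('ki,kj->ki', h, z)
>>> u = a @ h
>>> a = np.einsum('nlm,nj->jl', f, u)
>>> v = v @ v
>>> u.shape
(7, 3)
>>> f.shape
(7, 7, 7)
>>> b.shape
(3, 7, 3)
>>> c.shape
(7,)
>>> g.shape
(7, 7)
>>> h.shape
(7, 3)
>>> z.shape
(7, 7)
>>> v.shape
(7, 7)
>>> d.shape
(7, 3)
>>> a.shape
(3, 7)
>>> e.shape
(7, 3)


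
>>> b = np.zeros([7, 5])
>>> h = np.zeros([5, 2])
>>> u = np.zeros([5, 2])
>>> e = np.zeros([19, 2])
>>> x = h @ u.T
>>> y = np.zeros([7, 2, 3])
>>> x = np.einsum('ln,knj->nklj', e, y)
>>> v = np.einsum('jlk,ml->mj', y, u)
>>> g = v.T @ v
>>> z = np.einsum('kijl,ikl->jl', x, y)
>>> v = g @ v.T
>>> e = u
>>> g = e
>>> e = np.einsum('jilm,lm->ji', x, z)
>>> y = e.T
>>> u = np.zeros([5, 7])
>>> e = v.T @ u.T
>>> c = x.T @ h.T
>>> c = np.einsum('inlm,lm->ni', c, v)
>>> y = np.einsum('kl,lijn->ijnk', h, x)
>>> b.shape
(7, 5)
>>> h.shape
(5, 2)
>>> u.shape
(5, 7)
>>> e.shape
(5, 5)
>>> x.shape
(2, 7, 19, 3)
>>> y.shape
(7, 19, 3, 5)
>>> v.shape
(7, 5)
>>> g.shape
(5, 2)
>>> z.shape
(19, 3)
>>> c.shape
(19, 3)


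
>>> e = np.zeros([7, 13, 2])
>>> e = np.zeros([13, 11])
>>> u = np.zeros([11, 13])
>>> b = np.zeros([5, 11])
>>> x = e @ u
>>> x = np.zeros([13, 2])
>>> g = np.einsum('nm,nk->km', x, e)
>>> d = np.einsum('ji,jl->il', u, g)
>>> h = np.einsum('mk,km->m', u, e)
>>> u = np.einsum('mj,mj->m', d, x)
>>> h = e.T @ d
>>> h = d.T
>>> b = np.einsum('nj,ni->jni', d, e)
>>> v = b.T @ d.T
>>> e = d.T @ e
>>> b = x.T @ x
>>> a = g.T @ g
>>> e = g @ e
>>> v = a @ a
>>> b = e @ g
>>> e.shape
(11, 11)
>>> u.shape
(13,)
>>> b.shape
(11, 2)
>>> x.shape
(13, 2)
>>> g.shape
(11, 2)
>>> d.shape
(13, 2)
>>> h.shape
(2, 13)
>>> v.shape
(2, 2)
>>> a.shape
(2, 2)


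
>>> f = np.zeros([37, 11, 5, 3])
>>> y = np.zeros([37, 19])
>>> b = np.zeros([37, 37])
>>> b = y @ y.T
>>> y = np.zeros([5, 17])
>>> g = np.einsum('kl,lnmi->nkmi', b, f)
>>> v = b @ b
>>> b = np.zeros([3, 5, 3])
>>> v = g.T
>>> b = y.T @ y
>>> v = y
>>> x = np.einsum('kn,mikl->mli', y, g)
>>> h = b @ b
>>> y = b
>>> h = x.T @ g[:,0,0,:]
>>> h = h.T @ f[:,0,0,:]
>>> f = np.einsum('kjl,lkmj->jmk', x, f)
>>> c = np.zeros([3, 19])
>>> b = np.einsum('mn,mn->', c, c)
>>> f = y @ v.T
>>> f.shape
(17, 5)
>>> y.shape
(17, 17)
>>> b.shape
()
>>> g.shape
(11, 37, 5, 3)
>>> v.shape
(5, 17)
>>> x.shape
(11, 3, 37)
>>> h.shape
(3, 3, 3)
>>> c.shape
(3, 19)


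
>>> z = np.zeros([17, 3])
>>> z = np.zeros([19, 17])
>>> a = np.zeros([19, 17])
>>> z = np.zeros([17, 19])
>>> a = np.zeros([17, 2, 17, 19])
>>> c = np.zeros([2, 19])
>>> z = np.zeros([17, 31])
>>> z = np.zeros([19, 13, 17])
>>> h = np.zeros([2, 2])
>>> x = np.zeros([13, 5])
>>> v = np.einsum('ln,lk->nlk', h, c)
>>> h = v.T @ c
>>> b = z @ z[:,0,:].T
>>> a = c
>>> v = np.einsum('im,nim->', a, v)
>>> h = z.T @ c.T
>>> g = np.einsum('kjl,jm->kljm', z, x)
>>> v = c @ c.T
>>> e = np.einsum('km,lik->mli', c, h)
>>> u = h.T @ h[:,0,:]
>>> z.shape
(19, 13, 17)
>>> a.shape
(2, 19)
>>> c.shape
(2, 19)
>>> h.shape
(17, 13, 2)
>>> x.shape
(13, 5)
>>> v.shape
(2, 2)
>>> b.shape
(19, 13, 19)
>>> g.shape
(19, 17, 13, 5)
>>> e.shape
(19, 17, 13)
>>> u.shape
(2, 13, 2)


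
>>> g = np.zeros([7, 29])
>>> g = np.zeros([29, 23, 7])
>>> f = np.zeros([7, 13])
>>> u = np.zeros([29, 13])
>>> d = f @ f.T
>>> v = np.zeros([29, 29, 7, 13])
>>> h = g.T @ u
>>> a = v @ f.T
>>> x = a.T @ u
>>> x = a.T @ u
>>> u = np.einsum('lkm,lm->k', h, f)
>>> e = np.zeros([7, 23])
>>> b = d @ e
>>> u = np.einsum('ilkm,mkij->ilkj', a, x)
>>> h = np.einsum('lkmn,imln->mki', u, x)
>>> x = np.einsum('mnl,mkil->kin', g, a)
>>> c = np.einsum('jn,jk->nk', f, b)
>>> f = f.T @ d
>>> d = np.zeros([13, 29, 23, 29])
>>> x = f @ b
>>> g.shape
(29, 23, 7)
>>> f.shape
(13, 7)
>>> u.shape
(29, 29, 7, 13)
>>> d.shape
(13, 29, 23, 29)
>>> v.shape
(29, 29, 7, 13)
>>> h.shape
(7, 29, 7)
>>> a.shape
(29, 29, 7, 7)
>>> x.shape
(13, 23)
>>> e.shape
(7, 23)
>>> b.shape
(7, 23)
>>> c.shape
(13, 23)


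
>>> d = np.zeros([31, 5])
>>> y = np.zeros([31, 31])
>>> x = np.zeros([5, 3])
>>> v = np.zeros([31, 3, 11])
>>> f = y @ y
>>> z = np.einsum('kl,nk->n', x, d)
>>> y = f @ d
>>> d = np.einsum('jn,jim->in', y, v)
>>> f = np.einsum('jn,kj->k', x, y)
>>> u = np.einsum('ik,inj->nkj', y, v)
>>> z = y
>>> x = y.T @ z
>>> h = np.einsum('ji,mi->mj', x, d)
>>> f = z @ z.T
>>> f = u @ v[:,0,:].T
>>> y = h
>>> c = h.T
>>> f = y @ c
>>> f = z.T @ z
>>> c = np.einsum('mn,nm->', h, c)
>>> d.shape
(3, 5)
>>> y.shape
(3, 5)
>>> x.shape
(5, 5)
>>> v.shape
(31, 3, 11)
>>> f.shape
(5, 5)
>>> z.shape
(31, 5)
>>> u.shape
(3, 5, 11)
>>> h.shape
(3, 5)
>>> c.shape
()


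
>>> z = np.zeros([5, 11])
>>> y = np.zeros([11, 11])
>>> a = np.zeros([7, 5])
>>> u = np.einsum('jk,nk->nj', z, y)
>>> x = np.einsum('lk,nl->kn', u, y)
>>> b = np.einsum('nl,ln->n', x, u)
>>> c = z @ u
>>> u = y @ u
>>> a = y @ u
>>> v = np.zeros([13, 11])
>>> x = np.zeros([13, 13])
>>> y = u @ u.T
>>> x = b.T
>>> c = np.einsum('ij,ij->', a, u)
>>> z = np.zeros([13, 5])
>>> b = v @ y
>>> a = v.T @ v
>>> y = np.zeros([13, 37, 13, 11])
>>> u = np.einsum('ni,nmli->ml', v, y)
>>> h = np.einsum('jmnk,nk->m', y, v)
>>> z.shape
(13, 5)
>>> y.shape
(13, 37, 13, 11)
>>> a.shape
(11, 11)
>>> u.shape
(37, 13)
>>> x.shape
(5,)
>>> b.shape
(13, 11)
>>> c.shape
()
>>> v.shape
(13, 11)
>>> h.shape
(37,)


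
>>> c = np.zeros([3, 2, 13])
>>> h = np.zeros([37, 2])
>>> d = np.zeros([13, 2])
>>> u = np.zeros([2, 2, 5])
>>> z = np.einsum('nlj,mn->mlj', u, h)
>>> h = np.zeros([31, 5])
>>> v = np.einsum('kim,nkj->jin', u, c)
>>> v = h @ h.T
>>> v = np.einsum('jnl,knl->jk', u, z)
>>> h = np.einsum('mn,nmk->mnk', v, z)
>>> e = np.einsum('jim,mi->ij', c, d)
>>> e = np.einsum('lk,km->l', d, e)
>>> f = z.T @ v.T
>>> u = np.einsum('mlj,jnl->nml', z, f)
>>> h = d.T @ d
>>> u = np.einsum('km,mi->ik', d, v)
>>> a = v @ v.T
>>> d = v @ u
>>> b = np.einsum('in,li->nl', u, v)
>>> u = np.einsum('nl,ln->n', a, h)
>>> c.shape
(3, 2, 13)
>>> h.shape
(2, 2)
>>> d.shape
(2, 13)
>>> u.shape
(2,)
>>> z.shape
(37, 2, 5)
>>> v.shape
(2, 37)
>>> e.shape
(13,)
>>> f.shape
(5, 2, 2)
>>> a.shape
(2, 2)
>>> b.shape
(13, 2)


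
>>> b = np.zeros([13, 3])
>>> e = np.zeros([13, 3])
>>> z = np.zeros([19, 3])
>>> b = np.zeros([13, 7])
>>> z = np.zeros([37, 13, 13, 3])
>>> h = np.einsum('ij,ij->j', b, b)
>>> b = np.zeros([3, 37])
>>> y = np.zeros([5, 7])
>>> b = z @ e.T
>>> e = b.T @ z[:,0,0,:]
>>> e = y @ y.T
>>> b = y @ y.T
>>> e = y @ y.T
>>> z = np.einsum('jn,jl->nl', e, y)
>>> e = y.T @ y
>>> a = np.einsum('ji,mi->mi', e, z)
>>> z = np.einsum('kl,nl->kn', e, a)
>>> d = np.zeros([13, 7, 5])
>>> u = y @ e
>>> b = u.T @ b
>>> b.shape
(7, 5)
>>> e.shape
(7, 7)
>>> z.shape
(7, 5)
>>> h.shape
(7,)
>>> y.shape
(5, 7)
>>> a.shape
(5, 7)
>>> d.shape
(13, 7, 5)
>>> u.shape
(5, 7)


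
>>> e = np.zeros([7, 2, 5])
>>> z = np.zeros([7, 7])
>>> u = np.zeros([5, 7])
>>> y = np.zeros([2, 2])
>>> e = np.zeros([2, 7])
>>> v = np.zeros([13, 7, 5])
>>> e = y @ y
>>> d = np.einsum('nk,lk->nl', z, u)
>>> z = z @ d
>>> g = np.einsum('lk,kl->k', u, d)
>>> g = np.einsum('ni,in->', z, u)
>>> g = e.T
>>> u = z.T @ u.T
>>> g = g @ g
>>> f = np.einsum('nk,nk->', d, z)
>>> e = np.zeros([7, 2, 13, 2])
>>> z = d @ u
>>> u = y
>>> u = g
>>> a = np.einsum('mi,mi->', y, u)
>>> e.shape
(7, 2, 13, 2)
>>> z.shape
(7, 5)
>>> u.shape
(2, 2)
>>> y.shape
(2, 2)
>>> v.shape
(13, 7, 5)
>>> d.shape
(7, 5)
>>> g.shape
(2, 2)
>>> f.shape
()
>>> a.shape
()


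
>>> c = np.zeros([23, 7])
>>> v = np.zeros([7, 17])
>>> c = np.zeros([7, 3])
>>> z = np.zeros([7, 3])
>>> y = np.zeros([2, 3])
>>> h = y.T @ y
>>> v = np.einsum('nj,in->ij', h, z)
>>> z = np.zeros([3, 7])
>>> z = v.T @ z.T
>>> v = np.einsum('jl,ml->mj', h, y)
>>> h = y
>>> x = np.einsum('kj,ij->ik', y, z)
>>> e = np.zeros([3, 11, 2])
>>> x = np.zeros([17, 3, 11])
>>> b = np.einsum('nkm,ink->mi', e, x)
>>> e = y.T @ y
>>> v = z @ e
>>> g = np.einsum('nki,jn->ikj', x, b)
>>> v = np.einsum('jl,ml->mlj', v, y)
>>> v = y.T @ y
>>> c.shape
(7, 3)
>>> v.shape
(3, 3)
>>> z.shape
(3, 3)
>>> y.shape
(2, 3)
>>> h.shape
(2, 3)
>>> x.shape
(17, 3, 11)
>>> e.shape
(3, 3)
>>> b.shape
(2, 17)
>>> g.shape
(11, 3, 2)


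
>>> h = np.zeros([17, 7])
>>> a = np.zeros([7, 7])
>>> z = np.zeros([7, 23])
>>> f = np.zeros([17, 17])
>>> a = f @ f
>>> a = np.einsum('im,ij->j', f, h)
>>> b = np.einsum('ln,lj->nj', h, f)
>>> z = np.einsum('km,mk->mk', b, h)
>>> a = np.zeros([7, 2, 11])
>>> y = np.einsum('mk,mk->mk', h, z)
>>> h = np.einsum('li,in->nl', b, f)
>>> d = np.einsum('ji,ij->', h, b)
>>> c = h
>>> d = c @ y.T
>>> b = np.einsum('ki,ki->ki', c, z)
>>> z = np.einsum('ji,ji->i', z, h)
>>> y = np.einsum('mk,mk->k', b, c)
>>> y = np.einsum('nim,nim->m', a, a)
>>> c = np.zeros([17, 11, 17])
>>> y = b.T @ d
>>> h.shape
(17, 7)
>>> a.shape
(7, 2, 11)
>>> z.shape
(7,)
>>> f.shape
(17, 17)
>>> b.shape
(17, 7)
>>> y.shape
(7, 17)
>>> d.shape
(17, 17)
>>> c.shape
(17, 11, 17)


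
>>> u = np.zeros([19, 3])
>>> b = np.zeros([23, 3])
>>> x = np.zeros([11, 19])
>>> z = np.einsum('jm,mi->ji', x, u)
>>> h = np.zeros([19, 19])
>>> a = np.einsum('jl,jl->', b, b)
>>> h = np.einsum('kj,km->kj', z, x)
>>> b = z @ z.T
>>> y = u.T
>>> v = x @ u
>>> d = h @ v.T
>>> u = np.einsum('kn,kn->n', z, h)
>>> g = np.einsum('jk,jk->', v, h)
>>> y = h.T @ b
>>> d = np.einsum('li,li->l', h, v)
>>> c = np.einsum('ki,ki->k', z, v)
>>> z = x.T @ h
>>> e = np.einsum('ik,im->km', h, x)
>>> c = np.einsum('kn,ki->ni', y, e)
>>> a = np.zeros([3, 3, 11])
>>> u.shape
(3,)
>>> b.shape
(11, 11)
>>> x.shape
(11, 19)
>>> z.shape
(19, 3)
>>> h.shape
(11, 3)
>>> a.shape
(3, 3, 11)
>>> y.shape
(3, 11)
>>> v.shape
(11, 3)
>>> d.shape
(11,)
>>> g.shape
()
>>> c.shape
(11, 19)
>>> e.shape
(3, 19)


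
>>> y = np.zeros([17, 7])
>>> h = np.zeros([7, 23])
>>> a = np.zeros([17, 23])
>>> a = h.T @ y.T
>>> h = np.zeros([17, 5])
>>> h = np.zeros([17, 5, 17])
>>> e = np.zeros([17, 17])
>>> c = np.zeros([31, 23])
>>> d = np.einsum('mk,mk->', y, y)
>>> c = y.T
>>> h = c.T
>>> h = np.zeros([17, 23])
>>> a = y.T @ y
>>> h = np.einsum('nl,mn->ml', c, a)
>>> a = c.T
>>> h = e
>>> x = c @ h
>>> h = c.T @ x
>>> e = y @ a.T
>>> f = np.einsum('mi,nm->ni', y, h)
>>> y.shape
(17, 7)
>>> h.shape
(17, 17)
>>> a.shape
(17, 7)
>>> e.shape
(17, 17)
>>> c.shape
(7, 17)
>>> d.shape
()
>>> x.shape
(7, 17)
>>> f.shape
(17, 7)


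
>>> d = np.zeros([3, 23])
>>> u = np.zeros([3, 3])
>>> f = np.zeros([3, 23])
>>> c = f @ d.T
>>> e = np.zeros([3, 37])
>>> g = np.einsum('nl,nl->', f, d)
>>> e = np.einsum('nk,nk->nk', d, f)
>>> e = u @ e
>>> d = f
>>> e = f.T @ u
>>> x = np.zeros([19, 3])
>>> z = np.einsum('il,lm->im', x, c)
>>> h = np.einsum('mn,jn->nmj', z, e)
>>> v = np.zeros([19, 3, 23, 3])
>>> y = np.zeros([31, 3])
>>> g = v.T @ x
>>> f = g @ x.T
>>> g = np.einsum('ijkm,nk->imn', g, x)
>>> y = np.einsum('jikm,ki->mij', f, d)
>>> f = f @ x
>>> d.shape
(3, 23)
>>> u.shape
(3, 3)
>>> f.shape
(3, 23, 3, 3)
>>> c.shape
(3, 3)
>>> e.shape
(23, 3)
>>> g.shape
(3, 3, 19)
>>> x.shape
(19, 3)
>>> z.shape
(19, 3)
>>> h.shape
(3, 19, 23)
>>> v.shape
(19, 3, 23, 3)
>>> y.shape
(19, 23, 3)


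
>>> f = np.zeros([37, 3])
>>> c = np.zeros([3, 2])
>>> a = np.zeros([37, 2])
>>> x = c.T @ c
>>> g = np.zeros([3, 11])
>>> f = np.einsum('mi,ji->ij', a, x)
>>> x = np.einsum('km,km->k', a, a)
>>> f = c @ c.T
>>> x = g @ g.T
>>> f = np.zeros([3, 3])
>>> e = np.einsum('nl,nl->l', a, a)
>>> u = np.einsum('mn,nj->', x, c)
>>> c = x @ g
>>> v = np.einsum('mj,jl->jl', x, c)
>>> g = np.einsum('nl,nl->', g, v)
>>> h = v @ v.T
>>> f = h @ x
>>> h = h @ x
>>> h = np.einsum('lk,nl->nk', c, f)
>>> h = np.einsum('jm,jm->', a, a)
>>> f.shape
(3, 3)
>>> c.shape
(3, 11)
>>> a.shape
(37, 2)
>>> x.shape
(3, 3)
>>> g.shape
()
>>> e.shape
(2,)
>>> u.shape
()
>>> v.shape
(3, 11)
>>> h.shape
()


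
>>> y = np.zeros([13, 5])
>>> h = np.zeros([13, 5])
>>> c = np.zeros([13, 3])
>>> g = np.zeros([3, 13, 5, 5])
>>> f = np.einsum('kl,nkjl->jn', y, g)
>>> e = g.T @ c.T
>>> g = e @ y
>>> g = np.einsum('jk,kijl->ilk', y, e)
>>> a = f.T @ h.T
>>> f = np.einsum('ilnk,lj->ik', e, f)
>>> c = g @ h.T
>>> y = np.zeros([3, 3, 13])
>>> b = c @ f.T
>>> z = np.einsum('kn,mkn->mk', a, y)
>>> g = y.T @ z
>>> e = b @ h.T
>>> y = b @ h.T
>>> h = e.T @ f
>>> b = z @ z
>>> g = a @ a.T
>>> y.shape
(5, 13, 13)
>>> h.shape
(13, 13, 13)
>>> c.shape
(5, 13, 13)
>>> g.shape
(3, 3)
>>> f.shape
(5, 13)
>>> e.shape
(5, 13, 13)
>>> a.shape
(3, 13)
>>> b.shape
(3, 3)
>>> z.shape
(3, 3)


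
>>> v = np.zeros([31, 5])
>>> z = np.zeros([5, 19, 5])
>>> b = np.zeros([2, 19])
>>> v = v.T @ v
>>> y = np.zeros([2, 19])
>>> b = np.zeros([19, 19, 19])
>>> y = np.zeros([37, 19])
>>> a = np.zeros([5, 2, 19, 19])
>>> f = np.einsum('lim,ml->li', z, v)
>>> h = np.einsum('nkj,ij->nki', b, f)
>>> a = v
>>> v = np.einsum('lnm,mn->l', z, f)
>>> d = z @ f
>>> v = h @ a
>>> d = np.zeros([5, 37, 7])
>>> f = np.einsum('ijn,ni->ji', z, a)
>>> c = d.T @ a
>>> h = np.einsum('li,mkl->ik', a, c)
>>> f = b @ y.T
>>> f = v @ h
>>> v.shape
(19, 19, 5)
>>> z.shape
(5, 19, 5)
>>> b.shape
(19, 19, 19)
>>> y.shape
(37, 19)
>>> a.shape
(5, 5)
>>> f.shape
(19, 19, 37)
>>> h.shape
(5, 37)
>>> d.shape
(5, 37, 7)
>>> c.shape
(7, 37, 5)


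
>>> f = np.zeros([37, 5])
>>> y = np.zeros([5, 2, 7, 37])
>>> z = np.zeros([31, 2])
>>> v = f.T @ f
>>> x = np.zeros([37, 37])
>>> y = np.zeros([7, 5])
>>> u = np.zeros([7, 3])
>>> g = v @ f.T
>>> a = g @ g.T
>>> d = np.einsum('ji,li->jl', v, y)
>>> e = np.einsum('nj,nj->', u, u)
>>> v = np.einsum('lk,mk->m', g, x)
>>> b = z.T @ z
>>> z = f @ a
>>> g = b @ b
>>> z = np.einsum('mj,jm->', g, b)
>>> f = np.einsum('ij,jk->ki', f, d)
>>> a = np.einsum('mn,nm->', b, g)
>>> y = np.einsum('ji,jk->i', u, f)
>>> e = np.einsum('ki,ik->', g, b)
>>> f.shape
(7, 37)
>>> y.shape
(3,)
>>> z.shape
()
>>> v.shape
(37,)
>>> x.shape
(37, 37)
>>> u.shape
(7, 3)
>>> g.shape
(2, 2)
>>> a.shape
()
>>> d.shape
(5, 7)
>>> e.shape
()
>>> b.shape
(2, 2)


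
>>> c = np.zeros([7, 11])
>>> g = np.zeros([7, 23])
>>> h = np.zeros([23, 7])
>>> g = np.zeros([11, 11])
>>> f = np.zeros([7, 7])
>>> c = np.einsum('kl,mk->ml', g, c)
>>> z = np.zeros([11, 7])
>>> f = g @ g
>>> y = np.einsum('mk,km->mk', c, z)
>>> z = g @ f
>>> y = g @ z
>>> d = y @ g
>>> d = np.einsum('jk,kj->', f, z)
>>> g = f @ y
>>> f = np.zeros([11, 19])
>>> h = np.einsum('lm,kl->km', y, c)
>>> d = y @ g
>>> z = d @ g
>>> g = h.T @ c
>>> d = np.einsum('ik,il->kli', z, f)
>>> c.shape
(7, 11)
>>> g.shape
(11, 11)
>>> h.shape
(7, 11)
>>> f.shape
(11, 19)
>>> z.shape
(11, 11)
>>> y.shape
(11, 11)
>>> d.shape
(11, 19, 11)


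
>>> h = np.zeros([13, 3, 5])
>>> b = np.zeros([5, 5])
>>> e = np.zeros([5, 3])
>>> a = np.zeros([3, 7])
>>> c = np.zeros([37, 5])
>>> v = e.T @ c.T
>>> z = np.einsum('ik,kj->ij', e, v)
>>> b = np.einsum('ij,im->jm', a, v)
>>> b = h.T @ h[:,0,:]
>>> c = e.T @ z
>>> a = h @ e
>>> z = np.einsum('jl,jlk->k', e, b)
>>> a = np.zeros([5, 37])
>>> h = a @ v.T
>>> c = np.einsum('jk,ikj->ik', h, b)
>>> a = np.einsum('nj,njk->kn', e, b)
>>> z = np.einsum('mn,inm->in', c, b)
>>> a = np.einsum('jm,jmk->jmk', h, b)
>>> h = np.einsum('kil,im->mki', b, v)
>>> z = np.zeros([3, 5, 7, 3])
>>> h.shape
(37, 5, 3)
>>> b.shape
(5, 3, 5)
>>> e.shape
(5, 3)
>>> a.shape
(5, 3, 5)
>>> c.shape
(5, 3)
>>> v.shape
(3, 37)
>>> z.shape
(3, 5, 7, 3)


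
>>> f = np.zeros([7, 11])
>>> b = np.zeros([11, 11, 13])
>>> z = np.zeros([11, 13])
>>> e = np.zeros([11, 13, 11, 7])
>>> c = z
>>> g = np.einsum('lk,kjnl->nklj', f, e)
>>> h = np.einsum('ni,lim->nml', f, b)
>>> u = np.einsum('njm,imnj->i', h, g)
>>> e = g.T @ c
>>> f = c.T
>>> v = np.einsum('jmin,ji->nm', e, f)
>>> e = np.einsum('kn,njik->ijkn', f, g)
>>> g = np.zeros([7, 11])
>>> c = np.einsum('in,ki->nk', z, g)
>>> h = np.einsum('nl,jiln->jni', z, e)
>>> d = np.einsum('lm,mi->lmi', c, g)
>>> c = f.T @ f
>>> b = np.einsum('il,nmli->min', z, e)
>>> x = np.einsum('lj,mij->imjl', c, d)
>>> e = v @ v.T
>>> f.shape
(13, 11)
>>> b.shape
(11, 11, 7)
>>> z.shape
(11, 13)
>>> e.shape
(13, 13)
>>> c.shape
(11, 11)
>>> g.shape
(7, 11)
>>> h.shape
(7, 11, 11)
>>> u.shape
(11,)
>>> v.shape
(13, 7)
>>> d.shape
(13, 7, 11)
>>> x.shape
(7, 13, 11, 11)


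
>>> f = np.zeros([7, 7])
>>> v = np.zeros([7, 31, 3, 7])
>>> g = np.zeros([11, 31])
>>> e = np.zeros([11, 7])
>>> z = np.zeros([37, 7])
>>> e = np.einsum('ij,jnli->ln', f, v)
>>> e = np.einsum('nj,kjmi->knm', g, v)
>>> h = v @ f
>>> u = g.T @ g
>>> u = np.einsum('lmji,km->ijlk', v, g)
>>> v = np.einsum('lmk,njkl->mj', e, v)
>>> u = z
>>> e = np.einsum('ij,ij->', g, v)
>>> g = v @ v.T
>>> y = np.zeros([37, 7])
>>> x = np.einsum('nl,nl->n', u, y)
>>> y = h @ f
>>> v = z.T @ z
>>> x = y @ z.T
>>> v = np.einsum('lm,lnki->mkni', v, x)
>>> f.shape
(7, 7)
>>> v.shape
(7, 3, 31, 37)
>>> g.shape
(11, 11)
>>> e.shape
()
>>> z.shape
(37, 7)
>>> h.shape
(7, 31, 3, 7)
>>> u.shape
(37, 7)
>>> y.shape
(7, 31, 3, 7)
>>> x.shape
(7, 31, 3, 37)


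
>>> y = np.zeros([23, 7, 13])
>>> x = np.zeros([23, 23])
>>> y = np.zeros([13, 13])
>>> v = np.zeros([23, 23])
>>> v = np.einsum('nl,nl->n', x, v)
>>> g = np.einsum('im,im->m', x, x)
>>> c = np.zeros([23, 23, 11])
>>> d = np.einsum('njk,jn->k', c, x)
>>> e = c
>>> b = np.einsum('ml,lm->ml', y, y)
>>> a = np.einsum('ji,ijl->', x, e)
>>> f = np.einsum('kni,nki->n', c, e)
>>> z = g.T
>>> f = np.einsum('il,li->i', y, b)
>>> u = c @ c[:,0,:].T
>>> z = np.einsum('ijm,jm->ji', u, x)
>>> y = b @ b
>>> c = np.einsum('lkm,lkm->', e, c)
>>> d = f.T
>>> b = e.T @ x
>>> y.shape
(13, 13)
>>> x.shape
(23, 23)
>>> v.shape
(23,)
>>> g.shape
(23,)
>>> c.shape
()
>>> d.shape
(13,)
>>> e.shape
(23, 23, 11)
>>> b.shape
(11, 23, 23)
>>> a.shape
()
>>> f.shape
(13,)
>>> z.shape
(23, 23)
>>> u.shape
(23, 23, 23)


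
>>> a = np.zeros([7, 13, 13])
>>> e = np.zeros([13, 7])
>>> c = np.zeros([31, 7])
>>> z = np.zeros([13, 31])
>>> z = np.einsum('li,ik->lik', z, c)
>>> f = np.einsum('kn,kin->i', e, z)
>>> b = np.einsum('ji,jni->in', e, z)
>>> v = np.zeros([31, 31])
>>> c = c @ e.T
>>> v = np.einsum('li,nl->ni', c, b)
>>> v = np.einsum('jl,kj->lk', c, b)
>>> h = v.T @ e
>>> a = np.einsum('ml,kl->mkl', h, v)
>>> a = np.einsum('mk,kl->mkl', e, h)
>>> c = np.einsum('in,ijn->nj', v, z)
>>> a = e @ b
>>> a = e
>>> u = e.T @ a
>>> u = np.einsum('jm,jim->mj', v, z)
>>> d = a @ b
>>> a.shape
(13, 7)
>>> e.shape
(13, 7)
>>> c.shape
(7, 31)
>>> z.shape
(13, 31, 7)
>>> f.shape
(31,)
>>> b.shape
(7, 31)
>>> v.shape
(13, 7)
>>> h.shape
(7, 7)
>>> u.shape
(7, 13)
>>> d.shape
(13, 31)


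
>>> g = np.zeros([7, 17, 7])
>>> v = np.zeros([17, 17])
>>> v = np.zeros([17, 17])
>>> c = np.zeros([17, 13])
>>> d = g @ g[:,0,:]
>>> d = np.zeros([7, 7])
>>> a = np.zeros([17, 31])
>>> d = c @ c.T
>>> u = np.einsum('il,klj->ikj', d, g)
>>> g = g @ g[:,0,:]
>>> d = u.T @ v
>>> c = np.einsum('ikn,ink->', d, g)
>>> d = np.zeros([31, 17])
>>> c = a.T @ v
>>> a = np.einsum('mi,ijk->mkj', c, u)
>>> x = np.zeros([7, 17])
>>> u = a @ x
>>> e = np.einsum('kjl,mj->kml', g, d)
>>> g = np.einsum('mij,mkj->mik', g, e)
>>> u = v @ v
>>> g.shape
(7, 17, 31)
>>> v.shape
(17, 17)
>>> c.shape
(31, 17)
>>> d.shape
(31, 17)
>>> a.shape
(31, 7, 7)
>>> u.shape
(17, 17)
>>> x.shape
(7, 17)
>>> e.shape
(7, 31, 7)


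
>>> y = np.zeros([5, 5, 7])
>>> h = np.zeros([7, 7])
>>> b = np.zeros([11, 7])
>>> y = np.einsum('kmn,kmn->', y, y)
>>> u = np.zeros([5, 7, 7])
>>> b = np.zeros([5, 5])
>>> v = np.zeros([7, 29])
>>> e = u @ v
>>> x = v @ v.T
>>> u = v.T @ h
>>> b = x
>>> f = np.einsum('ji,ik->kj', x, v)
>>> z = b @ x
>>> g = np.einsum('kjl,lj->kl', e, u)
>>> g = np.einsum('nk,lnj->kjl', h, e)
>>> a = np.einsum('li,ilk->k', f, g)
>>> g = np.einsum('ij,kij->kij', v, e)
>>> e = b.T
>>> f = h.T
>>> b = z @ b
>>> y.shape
()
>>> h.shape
(7, 7)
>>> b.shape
(7, 7)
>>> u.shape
(29, 7)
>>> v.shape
(7, 29)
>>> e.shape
(7, 7)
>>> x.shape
(7, 7)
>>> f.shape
(7, 7)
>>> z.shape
(7, 7)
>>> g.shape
(5, 7, 29)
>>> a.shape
(5,)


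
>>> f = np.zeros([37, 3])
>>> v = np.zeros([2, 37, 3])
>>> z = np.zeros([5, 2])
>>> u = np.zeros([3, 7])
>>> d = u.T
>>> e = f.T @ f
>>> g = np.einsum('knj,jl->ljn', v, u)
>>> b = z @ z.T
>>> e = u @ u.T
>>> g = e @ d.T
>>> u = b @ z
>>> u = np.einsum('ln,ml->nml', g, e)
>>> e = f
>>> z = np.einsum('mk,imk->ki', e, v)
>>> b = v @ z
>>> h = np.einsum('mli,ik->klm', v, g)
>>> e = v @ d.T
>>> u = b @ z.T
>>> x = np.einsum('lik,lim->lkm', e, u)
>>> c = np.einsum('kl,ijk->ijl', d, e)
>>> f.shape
(37, 3)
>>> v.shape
(2, 37, 3)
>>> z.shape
(3, 2)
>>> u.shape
(2, 37, 3)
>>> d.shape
(7, 3)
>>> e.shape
(2, 37, 7)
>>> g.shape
(3, 7)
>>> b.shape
(2, 37, 2)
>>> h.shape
(7, 37, 2)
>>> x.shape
(2, 7, 3)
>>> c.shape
(2, 37, 3)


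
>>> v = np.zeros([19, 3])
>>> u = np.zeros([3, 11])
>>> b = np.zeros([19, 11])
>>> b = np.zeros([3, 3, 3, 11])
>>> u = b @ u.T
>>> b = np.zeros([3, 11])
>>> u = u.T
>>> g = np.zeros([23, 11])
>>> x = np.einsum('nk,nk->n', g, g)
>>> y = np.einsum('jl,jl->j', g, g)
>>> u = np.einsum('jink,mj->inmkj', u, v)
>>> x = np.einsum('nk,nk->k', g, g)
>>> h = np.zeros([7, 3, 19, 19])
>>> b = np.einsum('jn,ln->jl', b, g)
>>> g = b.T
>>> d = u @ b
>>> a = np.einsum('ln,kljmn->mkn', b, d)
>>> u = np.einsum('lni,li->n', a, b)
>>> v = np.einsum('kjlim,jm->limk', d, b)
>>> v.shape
(19, 3, 23, 3)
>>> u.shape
(3,)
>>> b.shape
(3, 23)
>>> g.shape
(23, 3)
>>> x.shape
(11,)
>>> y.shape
(23,)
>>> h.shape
(7, 3, 19, 19)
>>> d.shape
(3, 3, 19, 3, 23)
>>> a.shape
(3, 3, 23)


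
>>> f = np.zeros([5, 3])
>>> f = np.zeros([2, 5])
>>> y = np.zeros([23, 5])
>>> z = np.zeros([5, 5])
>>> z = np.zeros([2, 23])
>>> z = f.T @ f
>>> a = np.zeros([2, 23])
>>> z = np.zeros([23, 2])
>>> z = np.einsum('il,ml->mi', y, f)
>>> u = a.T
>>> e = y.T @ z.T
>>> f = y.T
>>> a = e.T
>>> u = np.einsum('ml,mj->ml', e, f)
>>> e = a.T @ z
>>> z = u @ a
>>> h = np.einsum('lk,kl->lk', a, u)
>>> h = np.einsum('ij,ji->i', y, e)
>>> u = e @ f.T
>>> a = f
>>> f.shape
(5, 23)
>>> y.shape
(23, 5)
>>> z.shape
(5, 5)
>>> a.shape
(5, 23)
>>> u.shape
(5, 5)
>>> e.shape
(5, 23)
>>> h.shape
(23,)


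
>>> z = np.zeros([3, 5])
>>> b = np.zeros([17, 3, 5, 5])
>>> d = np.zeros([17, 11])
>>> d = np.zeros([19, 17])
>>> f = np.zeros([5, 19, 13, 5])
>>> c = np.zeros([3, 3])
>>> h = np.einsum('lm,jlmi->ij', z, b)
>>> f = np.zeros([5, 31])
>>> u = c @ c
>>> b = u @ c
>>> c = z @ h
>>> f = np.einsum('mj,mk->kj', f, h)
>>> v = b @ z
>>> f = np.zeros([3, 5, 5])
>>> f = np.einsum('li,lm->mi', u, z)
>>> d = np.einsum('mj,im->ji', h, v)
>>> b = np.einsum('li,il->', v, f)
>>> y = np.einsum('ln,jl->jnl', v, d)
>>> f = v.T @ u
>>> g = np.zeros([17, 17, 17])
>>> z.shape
(3, 5)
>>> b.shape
()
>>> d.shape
(17, 3)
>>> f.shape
(5, 3)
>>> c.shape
(3, 17)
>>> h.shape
(5, 17)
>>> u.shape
(3, 3)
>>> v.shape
(3, 5)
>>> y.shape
(17, 5, 3)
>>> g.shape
(17, 17, 17)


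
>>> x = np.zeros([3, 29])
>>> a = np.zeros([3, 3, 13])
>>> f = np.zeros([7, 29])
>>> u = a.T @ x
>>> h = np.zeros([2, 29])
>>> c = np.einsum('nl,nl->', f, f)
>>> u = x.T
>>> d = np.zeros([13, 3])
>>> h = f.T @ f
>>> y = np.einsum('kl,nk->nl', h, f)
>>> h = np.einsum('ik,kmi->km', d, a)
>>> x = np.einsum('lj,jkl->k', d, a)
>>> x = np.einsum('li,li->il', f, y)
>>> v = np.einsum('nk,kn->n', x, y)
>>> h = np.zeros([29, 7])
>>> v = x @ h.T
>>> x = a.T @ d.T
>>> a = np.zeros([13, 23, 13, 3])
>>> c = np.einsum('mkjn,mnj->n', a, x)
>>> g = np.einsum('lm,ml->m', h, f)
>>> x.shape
(13, 3, 13)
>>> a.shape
(13, 23, 13, 3)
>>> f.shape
(7, 29)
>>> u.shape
(29, 3)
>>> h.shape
(29, 7)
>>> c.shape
(3,)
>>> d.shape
(13, 3)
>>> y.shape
(7, 29)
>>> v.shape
(29, 29)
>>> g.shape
(7,)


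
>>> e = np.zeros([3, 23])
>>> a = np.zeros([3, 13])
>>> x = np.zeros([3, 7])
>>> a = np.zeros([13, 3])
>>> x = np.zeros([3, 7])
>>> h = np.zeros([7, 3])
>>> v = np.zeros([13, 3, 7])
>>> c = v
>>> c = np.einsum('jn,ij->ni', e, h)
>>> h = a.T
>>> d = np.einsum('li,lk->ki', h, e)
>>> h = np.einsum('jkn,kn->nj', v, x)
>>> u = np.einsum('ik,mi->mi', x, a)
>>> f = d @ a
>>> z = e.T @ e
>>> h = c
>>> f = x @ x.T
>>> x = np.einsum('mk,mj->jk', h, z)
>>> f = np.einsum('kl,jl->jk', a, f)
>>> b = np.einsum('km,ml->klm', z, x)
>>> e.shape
(3, 23)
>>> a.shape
(13, 3)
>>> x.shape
(23, 7)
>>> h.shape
(23, 7)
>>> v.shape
(13, 3, 7)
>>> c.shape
(23, 7)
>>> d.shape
(23, 13)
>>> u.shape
(13, 3)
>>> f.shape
(3, 13)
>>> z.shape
(23, 23)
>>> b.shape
(23, 7, 23)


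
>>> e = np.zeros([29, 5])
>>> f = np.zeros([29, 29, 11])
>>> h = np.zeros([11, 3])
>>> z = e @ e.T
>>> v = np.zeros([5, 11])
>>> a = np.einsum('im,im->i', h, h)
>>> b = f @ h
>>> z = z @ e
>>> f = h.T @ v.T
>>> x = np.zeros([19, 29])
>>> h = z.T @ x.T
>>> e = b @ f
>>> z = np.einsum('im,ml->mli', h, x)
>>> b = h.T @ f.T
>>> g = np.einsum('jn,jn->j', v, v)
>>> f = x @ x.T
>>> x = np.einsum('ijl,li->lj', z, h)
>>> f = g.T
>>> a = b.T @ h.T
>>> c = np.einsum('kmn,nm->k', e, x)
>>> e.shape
(29, 29, 5)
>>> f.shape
(5,)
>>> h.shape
(5, 19)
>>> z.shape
(19, 29, 5)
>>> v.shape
(5, 11)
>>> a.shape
(3, 5)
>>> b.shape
(19, 3)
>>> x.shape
(5, 29)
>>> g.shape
(5,)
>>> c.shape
(29,)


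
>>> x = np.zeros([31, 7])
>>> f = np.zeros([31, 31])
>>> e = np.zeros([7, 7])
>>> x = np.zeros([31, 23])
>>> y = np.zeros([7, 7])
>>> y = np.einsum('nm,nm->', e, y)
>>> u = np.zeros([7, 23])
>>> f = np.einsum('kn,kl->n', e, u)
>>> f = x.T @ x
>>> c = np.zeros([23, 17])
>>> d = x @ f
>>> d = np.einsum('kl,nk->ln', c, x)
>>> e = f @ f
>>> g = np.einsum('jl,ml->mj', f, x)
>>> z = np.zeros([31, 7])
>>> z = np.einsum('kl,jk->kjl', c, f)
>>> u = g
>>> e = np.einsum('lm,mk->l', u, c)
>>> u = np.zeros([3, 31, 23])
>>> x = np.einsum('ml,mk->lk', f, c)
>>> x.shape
(23, 17)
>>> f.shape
(23, 23)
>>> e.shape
(31,)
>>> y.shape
()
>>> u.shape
(3, 31, 23)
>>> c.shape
(23, 17)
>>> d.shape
(17, 31)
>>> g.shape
(31, 23)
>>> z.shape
(23, 23, 17)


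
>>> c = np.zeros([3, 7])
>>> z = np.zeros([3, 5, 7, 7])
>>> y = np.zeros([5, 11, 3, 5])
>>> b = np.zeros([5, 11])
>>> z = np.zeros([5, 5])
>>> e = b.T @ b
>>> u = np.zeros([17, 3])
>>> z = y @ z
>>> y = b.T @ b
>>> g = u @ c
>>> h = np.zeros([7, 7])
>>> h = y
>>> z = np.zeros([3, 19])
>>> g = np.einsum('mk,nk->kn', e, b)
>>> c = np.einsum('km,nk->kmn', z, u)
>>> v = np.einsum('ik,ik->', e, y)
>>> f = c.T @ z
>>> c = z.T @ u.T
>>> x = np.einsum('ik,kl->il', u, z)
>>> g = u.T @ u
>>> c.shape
(19, 17)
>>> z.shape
(3, 19)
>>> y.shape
(11, 11)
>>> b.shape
(5, 11)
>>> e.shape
(11, 11)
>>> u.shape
(17, 3)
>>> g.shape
(3, 3)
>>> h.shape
(11, 11)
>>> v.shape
()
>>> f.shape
(17, 19, 19)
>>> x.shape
(17, 19)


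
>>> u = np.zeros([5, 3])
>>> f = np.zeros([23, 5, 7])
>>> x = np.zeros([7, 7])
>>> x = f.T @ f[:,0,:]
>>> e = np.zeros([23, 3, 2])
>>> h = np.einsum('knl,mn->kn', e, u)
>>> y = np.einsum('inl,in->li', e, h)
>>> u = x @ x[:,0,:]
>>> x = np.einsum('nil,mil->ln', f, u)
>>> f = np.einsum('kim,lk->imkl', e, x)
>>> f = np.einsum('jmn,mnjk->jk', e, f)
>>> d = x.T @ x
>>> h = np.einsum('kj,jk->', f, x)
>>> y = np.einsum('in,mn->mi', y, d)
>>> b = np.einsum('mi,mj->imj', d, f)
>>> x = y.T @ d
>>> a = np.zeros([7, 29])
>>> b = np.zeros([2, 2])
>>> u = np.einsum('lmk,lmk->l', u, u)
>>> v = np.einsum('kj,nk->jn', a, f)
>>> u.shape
(7,)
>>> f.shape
(23, 7)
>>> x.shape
(2, 23)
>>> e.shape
(23, 3, 2)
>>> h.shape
()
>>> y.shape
(23, 2)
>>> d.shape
(23, 23)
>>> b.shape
(2, 2)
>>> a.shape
(7, 29)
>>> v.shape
(29, 23)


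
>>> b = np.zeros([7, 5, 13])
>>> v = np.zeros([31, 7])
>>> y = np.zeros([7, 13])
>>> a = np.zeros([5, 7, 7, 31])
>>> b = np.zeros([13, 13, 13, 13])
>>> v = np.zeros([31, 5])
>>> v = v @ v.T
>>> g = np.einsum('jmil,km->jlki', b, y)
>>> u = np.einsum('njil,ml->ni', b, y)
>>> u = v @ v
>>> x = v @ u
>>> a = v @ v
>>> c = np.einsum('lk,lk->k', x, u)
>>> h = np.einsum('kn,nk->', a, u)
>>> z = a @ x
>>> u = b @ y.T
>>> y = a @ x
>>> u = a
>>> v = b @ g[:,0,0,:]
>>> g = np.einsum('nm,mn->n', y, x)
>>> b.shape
(13, 13, 13, 13)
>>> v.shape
(13, 13, 13, 13)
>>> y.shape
(31, 31)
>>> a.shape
(31, 31)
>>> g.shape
(31,)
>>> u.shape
(31, 31)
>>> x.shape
(31, 31)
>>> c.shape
(31,)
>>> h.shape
()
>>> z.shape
(31, 31)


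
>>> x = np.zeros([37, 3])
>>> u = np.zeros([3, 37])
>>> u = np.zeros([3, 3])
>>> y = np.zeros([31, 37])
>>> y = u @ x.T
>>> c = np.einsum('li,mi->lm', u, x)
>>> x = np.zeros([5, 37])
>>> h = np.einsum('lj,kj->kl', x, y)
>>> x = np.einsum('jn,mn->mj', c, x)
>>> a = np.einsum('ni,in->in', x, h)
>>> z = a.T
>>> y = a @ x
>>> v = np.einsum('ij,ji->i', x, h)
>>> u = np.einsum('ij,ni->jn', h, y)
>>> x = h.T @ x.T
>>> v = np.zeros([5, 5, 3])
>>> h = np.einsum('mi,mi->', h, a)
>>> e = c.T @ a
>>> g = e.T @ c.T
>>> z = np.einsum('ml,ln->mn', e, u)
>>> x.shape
(5, 5)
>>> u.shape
(5, 3)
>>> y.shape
(3, 3)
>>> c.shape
(3, 37)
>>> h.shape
()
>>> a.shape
(3, 5)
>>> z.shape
(37, 3)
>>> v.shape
(5, 5, 3)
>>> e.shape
(37, 5)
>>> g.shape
(5, 3)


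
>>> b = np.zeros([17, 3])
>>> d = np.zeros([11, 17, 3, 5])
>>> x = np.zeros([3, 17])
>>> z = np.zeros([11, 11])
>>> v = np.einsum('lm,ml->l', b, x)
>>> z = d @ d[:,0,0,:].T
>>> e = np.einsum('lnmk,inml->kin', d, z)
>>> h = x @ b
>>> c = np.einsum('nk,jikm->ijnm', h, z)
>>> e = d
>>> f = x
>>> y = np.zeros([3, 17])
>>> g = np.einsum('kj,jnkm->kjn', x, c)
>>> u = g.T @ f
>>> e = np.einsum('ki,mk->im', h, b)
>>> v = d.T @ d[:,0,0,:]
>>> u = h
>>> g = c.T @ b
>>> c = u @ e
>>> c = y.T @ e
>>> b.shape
(17, 3)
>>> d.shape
(11, 17, 3, 5)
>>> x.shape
(3, 17)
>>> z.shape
(11, 17, 3, 11)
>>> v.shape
(5, 3, 17, 5)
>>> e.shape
(3, 17)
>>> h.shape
(3, 3)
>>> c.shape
(17, 17)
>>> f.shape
(3, 17)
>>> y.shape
(3, 17)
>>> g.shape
(11, 3, 11, 3)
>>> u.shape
(3, 3)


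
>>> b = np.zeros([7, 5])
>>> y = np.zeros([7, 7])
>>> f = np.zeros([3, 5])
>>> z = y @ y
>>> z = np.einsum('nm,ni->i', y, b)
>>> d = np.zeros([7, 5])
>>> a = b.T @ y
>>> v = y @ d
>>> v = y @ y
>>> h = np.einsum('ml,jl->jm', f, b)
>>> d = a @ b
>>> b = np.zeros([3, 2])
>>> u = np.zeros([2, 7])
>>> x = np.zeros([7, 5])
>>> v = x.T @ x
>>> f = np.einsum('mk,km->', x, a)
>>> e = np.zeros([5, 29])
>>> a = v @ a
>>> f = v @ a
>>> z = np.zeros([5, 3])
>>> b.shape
(3, 2)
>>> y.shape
(7, 7)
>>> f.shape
(5, 7)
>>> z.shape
(5, 3)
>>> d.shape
(5, 5)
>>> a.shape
(5, 7)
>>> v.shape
(5, 5)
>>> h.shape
(7, 3)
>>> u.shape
(2, 7)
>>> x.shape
(7, 5)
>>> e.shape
(5, 29)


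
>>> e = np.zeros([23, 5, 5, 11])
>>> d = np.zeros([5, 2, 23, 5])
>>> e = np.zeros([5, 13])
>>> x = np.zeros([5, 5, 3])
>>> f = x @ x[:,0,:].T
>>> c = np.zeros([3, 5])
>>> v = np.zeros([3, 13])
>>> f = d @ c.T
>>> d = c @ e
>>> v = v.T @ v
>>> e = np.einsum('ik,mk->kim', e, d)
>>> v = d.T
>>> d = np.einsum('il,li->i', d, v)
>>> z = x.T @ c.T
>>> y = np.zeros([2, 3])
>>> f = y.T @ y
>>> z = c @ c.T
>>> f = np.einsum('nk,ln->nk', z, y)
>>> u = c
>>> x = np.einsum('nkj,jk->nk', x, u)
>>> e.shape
(13, 5, 3)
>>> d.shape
(3,)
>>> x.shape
(5, 5)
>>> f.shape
(3, 3)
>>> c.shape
(3, 5)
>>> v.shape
(13, 3)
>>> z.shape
(3, 3)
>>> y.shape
(2, 3)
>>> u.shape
(3, 5)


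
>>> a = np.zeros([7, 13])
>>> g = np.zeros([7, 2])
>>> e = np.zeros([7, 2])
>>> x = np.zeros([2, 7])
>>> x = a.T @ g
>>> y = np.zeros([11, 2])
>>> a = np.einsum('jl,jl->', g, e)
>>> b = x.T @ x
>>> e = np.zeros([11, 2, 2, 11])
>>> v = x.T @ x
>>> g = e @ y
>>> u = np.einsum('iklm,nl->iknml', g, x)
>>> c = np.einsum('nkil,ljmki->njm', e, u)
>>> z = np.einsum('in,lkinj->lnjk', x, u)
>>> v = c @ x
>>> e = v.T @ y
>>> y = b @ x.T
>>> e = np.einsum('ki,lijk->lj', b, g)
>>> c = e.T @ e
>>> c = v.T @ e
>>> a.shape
()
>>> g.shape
(11, 2, 2, 2)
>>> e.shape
(11, 2)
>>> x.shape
(13, 2)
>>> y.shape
(2, 13)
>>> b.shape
(2, 2)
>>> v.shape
(11, 2, 2)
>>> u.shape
(11, 2, 13, 2, 2)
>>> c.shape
(2, 2, 2)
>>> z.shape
(11, 2, 2, 2)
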